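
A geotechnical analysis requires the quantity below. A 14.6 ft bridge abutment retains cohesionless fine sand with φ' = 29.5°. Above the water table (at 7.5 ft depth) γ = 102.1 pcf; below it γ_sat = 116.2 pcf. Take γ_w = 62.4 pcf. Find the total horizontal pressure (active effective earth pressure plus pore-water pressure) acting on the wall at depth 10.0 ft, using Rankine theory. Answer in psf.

462 psf

K_a = (1 − sin φ)/(1 + sin φ) = 0.3401.
γ' = 116.2 − 62.4 = 53.80 pcf.
Effective vertical stress at 10.0 ft: σ'_v = 102.1×7.5 + 53.80×2.50 = 900.2 psf.
σ'_h = K_a σ'_v = 0.3401 × 900.2 = 306.2 psf; u = γ_w × 2.50 = 156.0 psf.
Total σ_h = 306.2 + 156.0 = 462.2 psf.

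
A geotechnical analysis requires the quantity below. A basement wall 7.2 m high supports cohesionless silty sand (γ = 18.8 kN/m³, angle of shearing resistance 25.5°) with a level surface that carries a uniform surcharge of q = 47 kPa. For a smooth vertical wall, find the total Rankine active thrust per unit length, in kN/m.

329 kN/m

K_a = tan²(45° − φ/2) = 0.3981.
Soil triangle: ½ K_a γ H² = 0.5×0.3981×18.8×7.2² = 194.0 kN/m.
Surcharge rectangle: K_a q H = 0.3981×47×7.2 = 134.7 kN/m.
Total = 194.0 + 134.7 = 328.7 kN/m.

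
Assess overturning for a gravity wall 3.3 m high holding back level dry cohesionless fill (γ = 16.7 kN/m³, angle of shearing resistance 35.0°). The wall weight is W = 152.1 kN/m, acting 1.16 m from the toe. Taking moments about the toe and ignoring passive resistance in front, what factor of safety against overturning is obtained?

6.51

K_a = tan²(45° − 35.0°/2) = 0.2710.
P_a = ½K_aγH² = 0.5×0.2710×16.7×3.3² = 24.64 kN/m, acting at H/3 = 1.100 m above the base.
Overturning moment M_o = P_a × H/3 = 24.64 × 1.100 = 27.11.
Resisting moment M_r = W × 1.16 = 152.1 × 1.16 = 176.4.
FS_overturning = M_r/M_o = 176.4/27.11 = 6.509.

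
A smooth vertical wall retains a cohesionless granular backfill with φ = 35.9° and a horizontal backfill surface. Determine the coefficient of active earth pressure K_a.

0.261

K_a = tan²(45° − φ/2) = tan²(27.05°) = 0.2607.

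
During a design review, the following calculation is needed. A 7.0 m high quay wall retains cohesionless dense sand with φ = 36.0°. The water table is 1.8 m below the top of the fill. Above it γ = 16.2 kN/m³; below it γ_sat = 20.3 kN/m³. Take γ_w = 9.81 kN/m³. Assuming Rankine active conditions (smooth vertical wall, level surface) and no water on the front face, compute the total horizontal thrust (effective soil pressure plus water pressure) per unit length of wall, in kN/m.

K_a = tan²(45° − φ/2) = 0.2596.
γ' = 20.3 − 9.81 = 10.49 kN/m³. Depth below WT = 5.2 m.
σ'_h at WT = K_a γ d_w = 7.570 kPa; at base = 7.570 + K_a γ' × 5.2 = 21.73 kPa.
P₁ (0–1.8 m) = ½×7.570×1.8 = 6.813. P₂ (1.8–7.0 m) = ½(7.570+21.73)×5.2 = 76.19.
P_w = ½ γ_w h₂² = 0.5×9.81×5.2² = 132.6. Total = 6.813+76.19+132.6 = 215.6 kN/m.

216 kN/m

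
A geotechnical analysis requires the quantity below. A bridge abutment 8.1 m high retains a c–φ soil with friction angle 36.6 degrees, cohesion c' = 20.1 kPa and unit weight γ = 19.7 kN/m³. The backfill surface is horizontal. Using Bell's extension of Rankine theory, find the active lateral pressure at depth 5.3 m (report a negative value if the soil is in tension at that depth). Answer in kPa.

K_a = (1 − sin φ)/(1 + sin φ) = 0.2530.
σ_a = K_a γ z − 2c√K_a = 0.2530×19.7×5.3 − 2×20.1×0.5029 = 6.193 kPa.

6.19 kPa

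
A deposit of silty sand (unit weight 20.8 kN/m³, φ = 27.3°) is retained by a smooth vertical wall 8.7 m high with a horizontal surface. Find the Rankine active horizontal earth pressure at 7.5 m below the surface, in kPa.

K_a = (1 − sin φ)/(1 + sin φ) = 0.3711.
σ_h = K_a γ z = 0.3711 × 20.8 × 7.5 = 57.90 kPa.

57.9 kPa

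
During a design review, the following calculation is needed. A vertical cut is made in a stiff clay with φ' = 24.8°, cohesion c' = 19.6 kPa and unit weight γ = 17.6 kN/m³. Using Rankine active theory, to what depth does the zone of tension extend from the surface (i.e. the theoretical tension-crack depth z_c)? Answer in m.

3.48 m

K_a = tan²(45° − 24.8°/2) = 0.4090; √K_a = 0.6395.
The active pressure is zero where K_a γ z = 2c√K_a, so z_c = 2c/(γ√K_a) = 2×19.6/(17.6×0.6395) = 3.483 m.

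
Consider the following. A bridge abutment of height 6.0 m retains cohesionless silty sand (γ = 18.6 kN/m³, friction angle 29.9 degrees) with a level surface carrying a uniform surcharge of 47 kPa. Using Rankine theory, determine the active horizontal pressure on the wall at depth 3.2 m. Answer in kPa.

35.6 kPa

K_a = (1 − sin φ)/(1 + sin φ) = 0.3347.
σ_v = γz + q = 18.6 × 3.2 + 47 = 106.5 kPa.
σ_h = K_a σ_v = 0.3347 × 106.5 = 35.65 kPa.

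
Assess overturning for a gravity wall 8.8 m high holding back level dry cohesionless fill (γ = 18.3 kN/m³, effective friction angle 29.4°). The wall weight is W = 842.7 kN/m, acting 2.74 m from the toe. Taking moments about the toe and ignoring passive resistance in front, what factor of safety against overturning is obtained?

3.25

K_a = tan²(45° − 29.4°/2) = 0.3415.
P_a = ½K_aγH² = 0.5×0.3415×18.3×8.8² = 242.0 kN/m, acting at H/3 = 2.933 m above the base.
Overturning moment M_o = P_a × H/3 = 242.0 × 2.933 = 709.7.
Resisting moment M_r = W × 2.74 = 842.7 × 2.74 = 2309.
FS_overturning = M_r/M_o = 2309/709.7 = 3.253.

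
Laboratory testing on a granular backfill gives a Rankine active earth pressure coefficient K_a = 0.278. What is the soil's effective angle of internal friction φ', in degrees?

34.4°

K_a = tan²(45° − φ/2) ⇒ 45° − φ/2 = arctan(√0.278) = 27.80°.
φ = 2(45° − 27.80°) = 34.40°.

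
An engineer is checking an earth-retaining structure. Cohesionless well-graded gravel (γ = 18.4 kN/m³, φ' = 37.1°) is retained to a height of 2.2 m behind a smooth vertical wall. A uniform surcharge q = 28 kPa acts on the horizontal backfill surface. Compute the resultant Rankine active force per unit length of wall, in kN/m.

K_a = tan²(45° − φ/2) = 0.2475.
Soil triangle: ½ K_a γ H² = 0.5×0.2475×18.4×2.2² = 11.02 kN/m.
Surcharge rectangle: K_a q H = 0.2475×28×2.2 = 15.25 kN/m.
Total = 11.02 + 15.25 = 26.27 kN/m.

26.3 kN/m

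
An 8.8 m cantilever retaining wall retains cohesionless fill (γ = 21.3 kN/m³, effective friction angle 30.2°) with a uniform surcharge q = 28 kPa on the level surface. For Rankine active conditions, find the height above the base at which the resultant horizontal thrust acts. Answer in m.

K_a = 0.3307.
Triangular part P₁ = ½K_aγH² = 272.7 at H/3 = 2.933 m; rectangular part P₂ = K_a q H = 81.47 at H/2 = 4.400 m.
ȳ = (P₁·2.933 + P₂·4.400)/(P₁+P₂) = 3.271 m.

3.27 m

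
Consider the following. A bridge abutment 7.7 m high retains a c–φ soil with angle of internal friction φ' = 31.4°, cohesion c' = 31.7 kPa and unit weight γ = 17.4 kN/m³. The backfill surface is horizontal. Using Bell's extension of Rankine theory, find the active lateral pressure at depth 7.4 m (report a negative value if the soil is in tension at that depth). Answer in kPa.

K_a = (1 − sin φ)/(1 + sin φ) = 0.3149.
σ_a = K_a γ z − 2c√K_a = 0.3149×17.4×7.4 − 2×31.7×0.5612 = 4.970 kPa.

4.97 kPa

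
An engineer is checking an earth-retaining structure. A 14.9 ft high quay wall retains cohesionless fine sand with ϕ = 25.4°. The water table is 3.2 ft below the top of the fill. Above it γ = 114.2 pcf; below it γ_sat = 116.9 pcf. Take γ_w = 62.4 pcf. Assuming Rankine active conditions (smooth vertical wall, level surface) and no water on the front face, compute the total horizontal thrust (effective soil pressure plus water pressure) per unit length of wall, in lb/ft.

7700 lb/ft

K_a = tan²(45° − φ/2) = 0.3996.
γ' = 116.9 − 62.4 = 54.50 pcf. Depth below WT = 11.7 ft.
σ'_h at WT = K_a γ d_w = 146.0 psf; at base = 146.0 + K_a γ' × 11.7 = 400.9 psf.
P₁ (0–3.2 ft) = ½×146.0×3.2 = 233.7. P₂ (3.2–14.9 ft) = ½(146.0+400.9)×11.7 = 3200.
P_w = ½ γ_w h₂² = 0.5×62.4×11.7² = 4271. Total = 233.7+3200+4271 = 7704 lb/ft.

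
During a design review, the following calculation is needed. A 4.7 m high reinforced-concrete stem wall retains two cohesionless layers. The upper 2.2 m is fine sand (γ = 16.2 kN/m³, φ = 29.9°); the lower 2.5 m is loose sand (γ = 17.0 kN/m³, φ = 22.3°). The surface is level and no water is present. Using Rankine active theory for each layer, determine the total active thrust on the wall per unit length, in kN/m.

K_a1 = tan²(45°−29.9°/2) = 0.3347; K_a2 = tan²(45°−22.3°/2) = 0.4498.
Layer 1: σ at base = K_a1 γ₁ h₁ = 11.93 kPa; P₁ = ½×11.93×2.2 = 13.12.
Layer 2: σ_v at top = γ₁h₁ = 35.64; σ_h top = K_a2×35.64 = 16.03; σ_h base = K_a2×(35.64+17.0×2.5) = 35.15.
P₂ = ½(16.03+35.15)×2.5 = 63.98. Total P_a = 13.12+63.98 = 77.10 kN/m.

77.1 kN/m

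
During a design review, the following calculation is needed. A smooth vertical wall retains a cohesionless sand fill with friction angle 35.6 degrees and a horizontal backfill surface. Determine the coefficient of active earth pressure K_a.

0.264

K_a = tan²(45° − φ/2) = tan²(27.20°) = 0.2641.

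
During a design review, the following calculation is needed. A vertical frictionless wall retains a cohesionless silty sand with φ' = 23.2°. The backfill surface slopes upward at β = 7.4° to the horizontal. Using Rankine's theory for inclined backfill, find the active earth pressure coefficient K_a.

K_a = cos β · (cos β − √(cos²β − cos²φ)) / (cos β + √(cos²β − cos²φ)).
cos β = 0.9917, cos φ = 0.9191, √(cos²β − cos²φ) = 0.3723.
K_a = 0.9917 × (0.9917 − 0.3723)/(0.9917 + 0.3723) = 0.4503.

0.450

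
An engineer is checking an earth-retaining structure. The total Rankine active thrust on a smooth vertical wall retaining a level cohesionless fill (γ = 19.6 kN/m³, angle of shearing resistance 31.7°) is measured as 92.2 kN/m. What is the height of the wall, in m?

5.50 m

K_a = 0.3111. P_a = ½ K_a γ H² ⇒ H = √(2P_a/(K_a γ)).
H = √(2×92.2/(0.3111×19.6)) = 5.500 m.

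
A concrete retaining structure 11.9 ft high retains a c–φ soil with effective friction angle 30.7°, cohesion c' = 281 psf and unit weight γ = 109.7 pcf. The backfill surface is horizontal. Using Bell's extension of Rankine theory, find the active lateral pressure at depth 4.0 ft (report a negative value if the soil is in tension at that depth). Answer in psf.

K_a = (1 − sin φ)/(1 + sin φ) = 0.3240.
σ_a = K_a γ z − 2c√K_a = 0.3240×109.7×4.0 − 2×281×0.5692 = -177.7 psf.

-178 psf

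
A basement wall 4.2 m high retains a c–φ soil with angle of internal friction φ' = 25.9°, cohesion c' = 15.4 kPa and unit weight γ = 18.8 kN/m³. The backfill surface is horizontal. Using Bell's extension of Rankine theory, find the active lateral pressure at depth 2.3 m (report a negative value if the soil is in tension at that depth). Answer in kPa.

-2.33 kPa

K_a = (1 − sin φ)/(1 + sin φ) = 0.3920.
σ_a = K_a γ z − 2c√K_a = 0.3920×18.8×2.3 − 2×15.4×0.6261 = -2.334 kPa.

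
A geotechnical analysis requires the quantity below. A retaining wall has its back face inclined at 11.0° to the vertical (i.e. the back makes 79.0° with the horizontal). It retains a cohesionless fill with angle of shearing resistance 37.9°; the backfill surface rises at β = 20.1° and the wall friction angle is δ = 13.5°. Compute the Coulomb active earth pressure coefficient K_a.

K_a = sin²(α+φ) / [sin²α · sin(α−δ) · (1 + √{sin(φ+δ)sin(φ−β) / (sin(α−δ)sin(α+β))})²].
With α = 79.0°, φ = 37.9°, δ = 13.5°, β = 20.1°: K_a = 0.3948.

0.395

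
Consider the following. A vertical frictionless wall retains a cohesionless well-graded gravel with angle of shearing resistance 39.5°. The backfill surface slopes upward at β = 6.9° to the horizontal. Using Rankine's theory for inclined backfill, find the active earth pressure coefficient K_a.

K_a = cos β · (cos β − √(cos²β − cos²φ)) / (cos β + √(cos²β − cos²φ)).
cos β = 0.9928, cos φ = 0.7716, √(cos²β − cos²φ) = 0.6246.
K_a = 0.9928 × (0.9928 − 0.6246)/(0.9928 + 0.6246) = 0.2260.

0.226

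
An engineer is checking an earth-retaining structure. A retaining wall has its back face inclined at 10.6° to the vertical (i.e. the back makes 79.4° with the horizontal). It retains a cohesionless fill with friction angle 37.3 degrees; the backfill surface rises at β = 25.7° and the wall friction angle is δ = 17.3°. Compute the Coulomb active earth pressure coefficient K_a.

K_a = sin²(α+φ) / [sin²α · sin(α−δ) · (1 + √{sin(φ+δ)sin(φ−β) / (sin(α−δ)sin(α+β))})²].
With α = 79.4°, φ = 37.3°, δ = 17.3°, β = 25.7°: K_a = 0.4518.

0.452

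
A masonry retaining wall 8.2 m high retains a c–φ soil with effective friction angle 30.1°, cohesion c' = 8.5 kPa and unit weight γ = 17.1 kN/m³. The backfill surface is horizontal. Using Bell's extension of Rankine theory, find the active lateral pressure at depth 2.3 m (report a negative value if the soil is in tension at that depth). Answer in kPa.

3.26 kPa

K_a = (1 − sin φ)/(1 + sin φ) = 0.3320.
σ_a = K_a γ z − 2c√K_a = 0.3320×17.1×2.3 − 2×8.5×0.5762 = 3.262 kPa.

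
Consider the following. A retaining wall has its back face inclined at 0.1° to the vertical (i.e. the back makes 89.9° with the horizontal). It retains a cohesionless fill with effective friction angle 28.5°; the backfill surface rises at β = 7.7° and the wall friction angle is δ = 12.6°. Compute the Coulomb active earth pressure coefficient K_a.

0.357

K_a = sin²(α+φ) / [sin²α · sin(α−δ) · (1 + √{sin(φ+δ)sin(φ−β) / (sin(α−δ)sin(α+β))})²].
With α = 89.9°, φ = 28.5°, δ = 12.6°, β = 7.7°: K_a = 0.3566.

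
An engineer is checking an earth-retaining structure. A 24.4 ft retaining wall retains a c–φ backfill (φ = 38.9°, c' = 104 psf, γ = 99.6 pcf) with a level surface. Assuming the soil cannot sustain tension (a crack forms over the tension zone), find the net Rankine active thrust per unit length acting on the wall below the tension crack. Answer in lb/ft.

K_a = 0.2285; √K_a = 0.4780.
Tension-crack depth z_c = 2c/(γ√K_a) = 2×104/(99.6×0.4780) = 4.369 ft.
σ_a at base = K_a γ H − 2c√K_a = 0.2285×99.6×24.4 − 2×104×0.4780 = 455.9 psf.
P_a = ½ × 455.9 × (H − z_c) = 0.5×455.9×20.03 = 4567 lb/ft.

4570 lb/ft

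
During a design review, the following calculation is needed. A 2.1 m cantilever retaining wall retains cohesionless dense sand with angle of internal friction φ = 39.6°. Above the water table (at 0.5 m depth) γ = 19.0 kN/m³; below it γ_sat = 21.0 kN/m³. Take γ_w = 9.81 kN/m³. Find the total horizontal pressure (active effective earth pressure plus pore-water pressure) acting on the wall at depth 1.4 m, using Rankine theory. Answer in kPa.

13.2 kPa

K_a = (1 − sin φ)/(1 + sin φ) = 0.2214.
γ' = 21.0 − 9.81 = 11.19 kN/m³.
Effective vertical stress at 1.4 m: σ'_v = 19.0×0.5 + 11.19×0.900 = 19.57 kPa.
σ'_h = K_a σ'_v = 0.2214 × 19.57 = 4.334 kPa; u = γ_w × 0.900 = 8.829 kPa.
Total σ_h = 4.334 + 8.829 = 13.16 kPa.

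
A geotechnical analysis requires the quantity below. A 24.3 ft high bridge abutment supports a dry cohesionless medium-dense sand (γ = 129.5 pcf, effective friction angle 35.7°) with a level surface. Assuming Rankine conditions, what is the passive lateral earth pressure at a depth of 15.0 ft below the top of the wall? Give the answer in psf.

7390 psf

K_p = (1 + sin φ)/(1 − sin φ) = 3.802.
σ_h = K_p γ z = 3.802 × 129.5 × 15.0 = 7386 psf.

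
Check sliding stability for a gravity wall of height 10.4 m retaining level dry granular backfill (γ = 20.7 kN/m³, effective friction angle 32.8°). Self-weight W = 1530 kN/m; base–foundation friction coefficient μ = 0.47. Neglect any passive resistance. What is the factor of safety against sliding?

2.16

K_a = tan²(45° − 32.8°/2) = 0.2973.
P_a = ½K_aγH² = 0.5×0.2973×20.7×10.4² = 332.8 kN/m, acting at H/3 = 3.467 m above the base.
FS_sliding = μW / P_a = 0.47×1530 / 332.8 = 2.161.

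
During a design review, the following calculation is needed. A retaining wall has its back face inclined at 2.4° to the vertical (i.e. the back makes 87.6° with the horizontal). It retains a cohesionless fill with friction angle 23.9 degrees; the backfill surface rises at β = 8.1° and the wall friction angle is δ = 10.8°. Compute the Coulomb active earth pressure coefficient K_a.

0.454

K_a = sin²(α+φ) / [sin²α · sin(α−δ) · (1 + √{sin(φ+δ)sin(φ−β) / (sin(α−δ)sin(α+β))})²].
With α = 87.6°, φ = 23.9°, δ = 10.8°, β = 8.1°: K_a = 0.4545.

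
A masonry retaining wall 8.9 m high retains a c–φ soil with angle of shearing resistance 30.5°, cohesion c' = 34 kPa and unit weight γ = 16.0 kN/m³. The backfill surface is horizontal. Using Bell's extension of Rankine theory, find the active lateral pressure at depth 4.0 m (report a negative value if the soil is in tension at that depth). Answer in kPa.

K_a = (1 − sin φ)/(1 + sin φ) = 0.3267.
σ_a = K_a γ z − 2c√K_a = 0.3267×16.0×4.0 − 2×34×0.5715 = -17.96 kPa.

-18.0 kPa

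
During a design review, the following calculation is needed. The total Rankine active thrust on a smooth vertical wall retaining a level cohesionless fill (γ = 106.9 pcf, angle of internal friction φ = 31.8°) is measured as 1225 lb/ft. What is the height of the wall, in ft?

K_a = 0.3098. P_a = ½ K_a γ H² ⇒ H = √(2P_a/(K_a γ)).
H = √(2×1225/(0.3098×106.9)) = 8.601 ft.

8.60 ft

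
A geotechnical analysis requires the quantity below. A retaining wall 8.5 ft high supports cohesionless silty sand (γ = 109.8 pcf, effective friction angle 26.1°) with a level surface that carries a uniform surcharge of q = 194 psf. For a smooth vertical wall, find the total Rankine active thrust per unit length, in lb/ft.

2180 lb/ft

K_a = tan²(45° − φ/2) = 0.3889.
Soil triangle: ½ K_a γ H² = 0.5×0.3889×109.8×8.5² = 1543 lb/ft.
Surcharge rectangle: K_a q H = 0.3889×194×8.5 = 641.4 lb/ft.
Total = 1543 + 641.4 = 2184 lb/ft.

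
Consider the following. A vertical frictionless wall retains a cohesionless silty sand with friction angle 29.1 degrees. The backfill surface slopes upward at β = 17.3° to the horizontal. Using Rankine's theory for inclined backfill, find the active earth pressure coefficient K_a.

K_a = cos β · (cos β − √(cos²β − cos²φ)) / (cos β + √(cos²β − cos²φ)).
cos β = 0.9548, cos φ = 0.8738, √(cos²β − cos²φ) = 0.3848.
K_a = 0.9548 × (0.9548 − 0.3848)/(0.9548 + 0.3848) = 0.4062.

0.406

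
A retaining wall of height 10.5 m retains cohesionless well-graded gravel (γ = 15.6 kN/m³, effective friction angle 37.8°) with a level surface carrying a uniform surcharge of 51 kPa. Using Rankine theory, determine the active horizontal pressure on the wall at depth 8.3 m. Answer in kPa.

43.3 kPa

K_a = (1 − sin φ)/(1 + sin φ) = 0.2400.
σ_v = γz + q = 15.6 × 8.3 + 51 = 180.5 kPa.
σ_h = K_a σ_v = 0.2400 × 180.5 = 43.31 kPa.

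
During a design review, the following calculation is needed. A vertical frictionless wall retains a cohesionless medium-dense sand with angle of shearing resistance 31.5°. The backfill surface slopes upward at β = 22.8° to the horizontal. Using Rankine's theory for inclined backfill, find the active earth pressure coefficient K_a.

K_a = cos β · (cos β − √(cos²β − cos²φ)) / (cos β + √(cos²β − cos²φ)).
cos β = 0.9219, cos φ = 0.8526, √(cos²β − cos²φ) = 0.3505.
K_a = 0.9219 × (0.9219 − 0.3505)/(0.9219 + 0.3505) = 0.4140.

0.414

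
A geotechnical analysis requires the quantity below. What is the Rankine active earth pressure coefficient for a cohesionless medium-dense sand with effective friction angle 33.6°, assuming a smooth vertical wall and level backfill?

0.288

K_a = tan²(45° − φ/2) = tan²(28.20°) = 0.2875.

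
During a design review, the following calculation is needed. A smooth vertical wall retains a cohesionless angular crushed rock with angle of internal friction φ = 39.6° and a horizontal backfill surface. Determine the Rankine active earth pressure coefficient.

K_a = tan²(45° − φ/2) = tan²(25.20°) = 0.2214.

0.221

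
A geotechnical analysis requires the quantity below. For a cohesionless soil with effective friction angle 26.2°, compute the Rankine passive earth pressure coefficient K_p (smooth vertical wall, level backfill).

2.58

K_p = (1 + sin φ)/(1 − sin φ) = tan²(45° + 26.2°/2) = 2.581.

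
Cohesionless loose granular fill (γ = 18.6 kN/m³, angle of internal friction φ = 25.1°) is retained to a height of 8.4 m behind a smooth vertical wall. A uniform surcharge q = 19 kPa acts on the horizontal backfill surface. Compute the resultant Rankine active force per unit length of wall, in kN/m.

330 kN/m

K_a = tan²(45° − φ/2) = 0.4043.
Soil triangle: ½ K_a γ H² = 0.5×0.4043×18.6×8.4² = 265.3 kN/m.
Surcharge rectangle: K_a q H = 0.4043×19×8.4 = 64.53 kN/m.
Total = 265.3 + 64.53 = 329.8 kN/m.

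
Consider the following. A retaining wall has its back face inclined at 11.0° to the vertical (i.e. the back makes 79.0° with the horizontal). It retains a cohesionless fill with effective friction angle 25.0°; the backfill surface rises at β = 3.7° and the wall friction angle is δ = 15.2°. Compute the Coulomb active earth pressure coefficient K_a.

K_a = sin²(α+φ) / [sin²α · sin(α−δ) · (1 + √{sin(φ+δ)sin(φ−β) / (sin(α−δ)sin(α+β))})²].
With α = 79.0°, φ = 25.0°, δ = 15.2°, β = 3.7°: K_a = 0.4755.

0.476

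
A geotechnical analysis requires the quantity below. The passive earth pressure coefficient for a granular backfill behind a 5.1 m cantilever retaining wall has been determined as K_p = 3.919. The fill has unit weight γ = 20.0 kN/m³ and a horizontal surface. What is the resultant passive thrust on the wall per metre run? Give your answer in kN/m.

1020 kN/m

P = ½ K_p γ H² = 0.5 × 3.919 × 20.0 × 5.1² = 1019 kN/m.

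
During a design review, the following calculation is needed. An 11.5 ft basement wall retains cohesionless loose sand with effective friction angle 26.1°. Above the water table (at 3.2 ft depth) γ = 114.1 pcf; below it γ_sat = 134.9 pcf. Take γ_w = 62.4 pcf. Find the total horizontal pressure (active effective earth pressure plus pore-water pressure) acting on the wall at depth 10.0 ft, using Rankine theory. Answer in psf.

K_a = (1 − sin φ)/(1 + sin φ) = 0.3889.
γ' = 134.9 − 62.4 = 72.50 pcf.
Effective vertical stress at 10.0 ft: σ'_v = 114.1×3.2 + 72.50×6.80 = 858.1 psf.
σ'_h = K_a σ'_v = 0.3889 × 858.1 = 333.8 psf; u = γ_w × 6.80 = 424.3 psf.
Total σ_h = 333.8 + 424.3 = 758.1 psf.

758 psf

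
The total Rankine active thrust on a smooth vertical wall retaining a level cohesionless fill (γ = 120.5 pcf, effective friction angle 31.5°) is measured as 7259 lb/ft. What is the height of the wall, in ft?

19.6 ft

K_a = 0.3136. P_a = ½ K_a γ H² ⇒ H = √(2P_a/(K_a γ)).
H = √(2×7259/(0.3136×120.5)) = 19.60 ft.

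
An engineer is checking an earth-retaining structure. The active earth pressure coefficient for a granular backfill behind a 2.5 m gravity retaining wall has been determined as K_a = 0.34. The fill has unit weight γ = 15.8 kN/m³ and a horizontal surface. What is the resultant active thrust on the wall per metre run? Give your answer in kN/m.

P = ½ K_a γ H² = 0.5 × 0.34 × 15.8 × 2.5² = 16.79 kN/m.

16.8 kN/m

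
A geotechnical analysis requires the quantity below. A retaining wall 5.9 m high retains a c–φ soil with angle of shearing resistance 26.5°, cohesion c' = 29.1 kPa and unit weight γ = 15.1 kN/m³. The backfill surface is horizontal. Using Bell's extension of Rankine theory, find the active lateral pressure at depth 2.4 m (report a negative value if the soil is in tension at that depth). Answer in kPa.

-22.1 kPa

K_a = (1 − sin φ)/(1 + sin φ) = 0.3829.
σ_a = K_a γ z − 2c√K_a = 0.3829×15.1×2.4 − 2×29.1×0.6188 = -22.14 kPa.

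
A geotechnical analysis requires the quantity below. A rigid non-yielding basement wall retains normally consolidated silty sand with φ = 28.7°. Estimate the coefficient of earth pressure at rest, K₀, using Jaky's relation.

0.520

K₀ = 1 − sin φ' = 1 − sin 28.7° = 0.5198.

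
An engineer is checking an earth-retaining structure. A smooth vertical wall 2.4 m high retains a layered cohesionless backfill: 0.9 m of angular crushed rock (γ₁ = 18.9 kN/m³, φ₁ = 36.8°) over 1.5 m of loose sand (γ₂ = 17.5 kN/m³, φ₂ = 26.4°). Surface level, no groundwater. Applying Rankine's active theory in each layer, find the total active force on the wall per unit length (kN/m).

19.3 kN/m

K_a1 = tan²(45°−36.8°/2) = 0.2508; K_a2 = tan²(45°−26.4°/2) = 0.3844.
Layer 1: σ at base = K_a1 γ₁ h₁ = 4.265 kPa; P₁ = ½×4.265×0.9 = 1.919.
Layer 2: σ_v at top = γ₁h₁ = 17.01; σ_h top = K_a2×17.01 = 6.539; σ_h base = K_a2×(17.01+17.5×1.5) = 16.63.
P₂ = ½(6.539+16.63)×1.5 = 17.38. Total P_a = 1.919+17.38 = 19.30 kN/m.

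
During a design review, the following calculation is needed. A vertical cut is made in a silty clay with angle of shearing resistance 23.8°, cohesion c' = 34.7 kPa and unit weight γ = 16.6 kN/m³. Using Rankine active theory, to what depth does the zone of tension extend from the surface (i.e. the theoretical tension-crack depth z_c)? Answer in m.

K_a = tan²(45° − 23.8°/2) = 0.4250; √K_a = 0.6519.
The active pressure is zero where K_a γ z = 2c√K_a, so z_c = 2c/(γ√K_a) = 2×34.7/(16.6×0.6519) = 6.413 m.

6.41 m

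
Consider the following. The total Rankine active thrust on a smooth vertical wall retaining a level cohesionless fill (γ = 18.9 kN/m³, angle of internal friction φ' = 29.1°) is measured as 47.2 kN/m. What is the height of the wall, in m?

3.80 m

K_a = 0.3456. P_a = ½ K_a γ H² ⇒ H = √(2P_a/(K_a γ)).
H = √(2×47.2/(0.3456×18.9)) = 3.802 m.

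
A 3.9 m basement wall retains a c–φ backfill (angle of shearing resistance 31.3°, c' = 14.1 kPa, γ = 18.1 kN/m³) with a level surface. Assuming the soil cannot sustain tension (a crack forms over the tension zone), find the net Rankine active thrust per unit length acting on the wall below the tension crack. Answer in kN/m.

3.65 kN/m

K_a = 0.3162; √K_a = 0.5623.
Tension-crack depth z_c = 2c/(γ√K_a) = 2×14.1/(18.1×0.5623) = 2.771 m.
σ_a at base = K_a γ H − 2c√K_a = 0.3162×18.1×3.9 − 2×14.1×0.5623 = 6.463 kPa.
P_a = ½ × 6.463 × (H − z_c) = 0.5×6.463×1.129 = 3.650 kN/m.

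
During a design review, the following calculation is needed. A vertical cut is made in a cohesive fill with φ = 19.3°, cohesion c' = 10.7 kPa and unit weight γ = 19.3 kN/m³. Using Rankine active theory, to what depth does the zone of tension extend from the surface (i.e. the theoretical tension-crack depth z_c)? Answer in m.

K_a = tan²(45° − 19.3°/2) = 0.5032; √K_a = 0.7094.
The active pressure is zero where K_a γ z = 2c√K_a, so z_c = 2c/(γ√K_a) = 2×10.7/(19.3×0.7094) = 1.563 m.

1.56 m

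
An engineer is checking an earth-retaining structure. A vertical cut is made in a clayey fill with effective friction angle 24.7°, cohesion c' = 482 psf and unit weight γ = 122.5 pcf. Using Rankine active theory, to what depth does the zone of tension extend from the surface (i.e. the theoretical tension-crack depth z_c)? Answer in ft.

12.3 ft

K_a = tan²(45° − 24.7°/2) = 0.4106; √K_a = 0.6408.
The active pressure is zero where K_a γ z = 2c√K_a, so z_c = 2c/(γ√K_a) = 2×482/(122.5×0.6408) = 12.28 ft.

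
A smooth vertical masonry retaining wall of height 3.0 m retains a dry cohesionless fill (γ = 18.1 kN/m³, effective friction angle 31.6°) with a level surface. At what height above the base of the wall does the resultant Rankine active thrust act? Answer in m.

1.00 m

K_a = 0.3123.
The pressure distribution is triangular, so the resultant acts at H/3 above the base = 3.0/3 = 1.000 m.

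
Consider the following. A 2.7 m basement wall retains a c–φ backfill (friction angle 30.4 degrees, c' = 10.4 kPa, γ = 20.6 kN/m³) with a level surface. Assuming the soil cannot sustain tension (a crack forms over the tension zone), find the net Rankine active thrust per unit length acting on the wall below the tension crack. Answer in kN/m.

K_a = 0.3280; √K_a = 0.5727.
Tension-crack depth z_c = 2c/(γ√K_a) = 2×10.4/(20.6×0.5727) = 1.763 m.
σ_a at base = K_a γ H − 2c√K_a = 0.3280×20.6×2.7 − 2×10.4×0.5727 = 6.331 kPa.
P_a = ½ × 6.331 × (H − z_c) = 0.5×6.331×0.9369 = 2.966 kN/m.

2.97 kN/m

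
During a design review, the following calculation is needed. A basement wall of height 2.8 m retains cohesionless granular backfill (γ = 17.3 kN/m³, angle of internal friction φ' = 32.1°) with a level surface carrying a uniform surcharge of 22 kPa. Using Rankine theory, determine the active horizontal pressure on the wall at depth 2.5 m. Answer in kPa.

20.0 kPa

K_a = (1 − sin φ)/(1 + sin φ) = 0.3060.
σ_v = γz + q = 17.3 × 2.5 + 22 = 65.25 kPa.
σ_h = K_a σ_v = 0.3060 × 65.25 = 19.97 kPa.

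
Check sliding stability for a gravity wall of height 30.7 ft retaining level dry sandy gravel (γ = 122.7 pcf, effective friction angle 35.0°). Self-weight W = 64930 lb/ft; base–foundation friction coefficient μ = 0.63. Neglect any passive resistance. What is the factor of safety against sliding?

K_a = tan²(45° − 35.0°/2) = 0.2710.
P_a = ½K_aγH² = 0.5×0.2710×122.7×30.7² = 15670 lb/ft, acting at H/3 = 10.23 ft above the base.
FS_sliding = μW / P_a = 0.63×64930 / 15670 = 2.611.

2.61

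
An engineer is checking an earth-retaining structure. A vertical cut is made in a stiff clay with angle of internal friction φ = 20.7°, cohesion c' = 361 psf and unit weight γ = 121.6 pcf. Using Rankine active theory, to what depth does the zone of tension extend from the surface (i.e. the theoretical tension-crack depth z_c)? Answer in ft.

8.59 ft

K_a = tan²(45° − 20.7°/2) = 0.4777; √K_a = 0.6911.
The active pressure is zero where K_a γ z = 2c√K_a, so z_c = 2c/(γ√K_a) = 2×361/(121.6×0.6911) = 8.591 ft.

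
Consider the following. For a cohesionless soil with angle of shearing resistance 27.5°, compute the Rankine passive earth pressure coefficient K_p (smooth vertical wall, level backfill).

K_p = (1 + sin φ)/(1 − sin φ) = tan²(45° + 27.5°/2) = 2.716.

2.72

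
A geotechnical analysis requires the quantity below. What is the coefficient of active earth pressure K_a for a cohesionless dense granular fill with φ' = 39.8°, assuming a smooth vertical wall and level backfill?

0.219

K_a = tan²(45° − φ/2) = tan²(25.10°) = 0.2194.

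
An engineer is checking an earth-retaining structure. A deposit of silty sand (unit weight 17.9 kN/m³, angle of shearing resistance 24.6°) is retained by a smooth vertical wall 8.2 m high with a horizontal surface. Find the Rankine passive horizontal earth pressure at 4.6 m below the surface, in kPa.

200 kPa

K_p = (1 + sin φ)/(1 − sin φ) = 2.426.
σ_h = K_p γ z = 2.426 × 17.9 × 4.6 = 199.8 kPa.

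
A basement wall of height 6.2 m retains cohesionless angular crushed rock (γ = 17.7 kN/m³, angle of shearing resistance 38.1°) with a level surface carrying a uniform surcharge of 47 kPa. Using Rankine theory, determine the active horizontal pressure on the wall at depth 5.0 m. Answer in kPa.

32.1 kPa

K_a = (1 − sin φ)/(1 + sin φ) = 0.2368.
σ_v = γz + q = 17.7 × 5.0 + 47 = 135.5 kPa.
σ_h = K_a σ_v = 0.2368 × 135.5 = 32.09 kPa.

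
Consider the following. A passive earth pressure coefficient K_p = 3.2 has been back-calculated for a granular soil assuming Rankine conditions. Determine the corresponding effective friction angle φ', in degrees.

31.6°

K_p = (1+sin φ)/(1−sin φ) ⇒ sin φ = (K_p − 1)/(K_p + 1) = 0.5238.
φ = arcsin(0.5238) = 31.59°.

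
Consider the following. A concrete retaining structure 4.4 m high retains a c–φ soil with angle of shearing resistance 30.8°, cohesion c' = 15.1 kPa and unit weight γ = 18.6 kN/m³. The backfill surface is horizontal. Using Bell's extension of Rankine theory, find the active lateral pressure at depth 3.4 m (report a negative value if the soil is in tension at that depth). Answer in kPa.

K_a = (1 − sin φ)/(1 + sin φ) = 0.3227.
σ_a = K_a γ z − 2c√K_a = 0.3227×18.6×3.4 − 2×15.1×0.5681 = 3.252 kPa.

3.25 kPa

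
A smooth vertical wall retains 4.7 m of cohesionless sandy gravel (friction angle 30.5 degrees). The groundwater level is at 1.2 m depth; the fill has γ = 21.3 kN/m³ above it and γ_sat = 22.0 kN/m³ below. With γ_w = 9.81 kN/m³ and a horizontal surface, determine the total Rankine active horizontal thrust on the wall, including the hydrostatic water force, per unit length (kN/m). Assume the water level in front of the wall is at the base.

119 kN/m

K_a = tan²(45° − φ/2) = 0.3267.
γ' = 22.0 − 9.81 = 12.19 kN/m³. Depth below WT = 3.5 m.
σ'_h at WT = K_a γ d_w = 8.350 kPa; at base = 8.350 + K_a γ' × 3.5 = 22.29 kPa.
P₁ (0–1.2 m) = ½×8.350×1.2 = 5.010. P₂ (1.2–4.7 m) = ½(8.350+22.29)×3.5 = 53.61.
P_w = ½ γ_w h₂² = 0.5×9.81×3.5² = 60.09. Total = 5.010+53.61+60.09 = 118.7 kN/m.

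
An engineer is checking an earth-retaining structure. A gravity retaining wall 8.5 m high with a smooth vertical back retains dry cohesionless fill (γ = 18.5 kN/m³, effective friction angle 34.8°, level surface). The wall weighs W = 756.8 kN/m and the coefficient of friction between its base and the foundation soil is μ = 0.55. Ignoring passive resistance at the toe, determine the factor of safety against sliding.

2.28

K_a = tan²(45° − 34.8°/2) = 0.2733.
P_a = ½K_aγH² = 0.5×0.2733×18.5×8.5² = 182.7 kN/m, acting at H/3 = 2.833 m above the base.
FS_sliding = μW / P_a = 0.55×756.8 / 182.7 = 2.279.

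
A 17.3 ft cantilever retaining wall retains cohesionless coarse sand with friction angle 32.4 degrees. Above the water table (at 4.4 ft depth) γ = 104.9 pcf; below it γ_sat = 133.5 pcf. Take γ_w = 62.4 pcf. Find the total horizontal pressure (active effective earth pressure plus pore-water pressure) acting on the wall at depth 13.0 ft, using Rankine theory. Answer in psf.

861 psf

K_a = (1 − sin φ)/(1 + sin φ) = 0.3022.
γ' = 133.5 − 62.4 = 71.10 pcf.
Effective vertical stress at 13.0 ft: σ'_v = 104.9×4.4 + 71.10×8.60 = 1073 psf.
σ'_h = K_a σ'_v = 0.3022 × 1073 = 324.3 psf; u = γ_w × 8.60 = 536.6 psf.
Total σ_h = 324.3 + 536.6 = 860.9 psf.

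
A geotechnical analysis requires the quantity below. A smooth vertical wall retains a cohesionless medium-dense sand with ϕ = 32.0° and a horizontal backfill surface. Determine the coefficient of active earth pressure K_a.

0.307

K_a = tan²(45° − φ/2) = tan²(29.00°) = 0.3073.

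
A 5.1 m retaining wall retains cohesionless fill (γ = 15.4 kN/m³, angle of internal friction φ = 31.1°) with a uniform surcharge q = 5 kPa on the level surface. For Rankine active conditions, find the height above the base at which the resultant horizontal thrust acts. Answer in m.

K_a = 0.3188.
Triangular part P₁ = ½K_aγH² = 63.85 at H/3 = 1.700 m; rectangular part P₂ = K_a q H = 8.129 at H/2 = 2.550 m.
ȳ = (P₁·1.700 + P₂·2.550)/(P₁+P₂) = 1.796 m.

1.80 m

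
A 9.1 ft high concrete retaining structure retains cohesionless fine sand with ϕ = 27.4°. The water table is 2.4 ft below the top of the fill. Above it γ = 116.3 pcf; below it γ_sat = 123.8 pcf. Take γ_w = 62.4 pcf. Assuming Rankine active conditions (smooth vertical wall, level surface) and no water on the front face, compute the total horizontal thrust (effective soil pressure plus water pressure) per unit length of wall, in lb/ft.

2730 lb/ft

K_a = tan²(45° − φ/2) = 0.3697.
γ' = 123.8 − 62.4 = 61.40 pcf. Depth below WT = 6.7 ft.
σ'_h at WT = K_a γ d_w = 103.2 psf; at base = 103.2 + K_a γ' × 6.7 = 255.3 psf.
P₁ (0–2.4 ft) = ½×103.2×2.4 = 123.8. P₂ (2.4–9.1 ft) = ½(103.2+255.3)×6.7 = 1201.
P_w = ½ γ_w h₂² = 0.5×62.4×6.7² = 1401. Total = 123.8+1201+1401 = 2725 lb/ft.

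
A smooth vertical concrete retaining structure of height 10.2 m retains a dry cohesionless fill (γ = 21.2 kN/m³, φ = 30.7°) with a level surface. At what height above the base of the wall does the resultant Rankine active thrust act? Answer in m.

K_a = 0.3240.
The pressure distribution is triangular, so the resultant acts at H/3 above the base = 10.2/3 = 3.400 m.

3.40 m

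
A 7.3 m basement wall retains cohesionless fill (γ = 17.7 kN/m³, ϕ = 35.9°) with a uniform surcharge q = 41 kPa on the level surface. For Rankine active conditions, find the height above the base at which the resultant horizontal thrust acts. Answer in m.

K_a = 0.2607.
Triangular part P₁ = ½K_aγH² = 123.0 at H/3 = 2.433 m; rectangular part P₂ = K_a q H = 78.04 at H/2 = 3.650 m.
ȳ = (P₁·2.433 + P₂·3.650)/(P₁+P₂) = 2.906 m.

2.91 m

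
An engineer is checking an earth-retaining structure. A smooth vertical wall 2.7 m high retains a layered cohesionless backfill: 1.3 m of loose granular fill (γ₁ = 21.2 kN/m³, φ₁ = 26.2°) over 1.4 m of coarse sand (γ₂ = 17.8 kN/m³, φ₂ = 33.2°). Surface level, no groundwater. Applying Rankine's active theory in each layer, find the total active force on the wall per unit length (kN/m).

K_a1 = tan²(45°−26.2°/2) = 0.3874; K_a2 = tan²(45°−33.2°/2) = 0.2924.
Layer 1: σ at base = K_a1 γ₁ h₁ = 10.68 kPa; P₁ = ½×10.68×1.3 = 6.941.
Layer 2: σ_v at top = γ₁h₁ = 27.56; σ_h top = K_a2×27.56 = 8.057; σ_h base = K_a2×(27.56+17.8×1.4) = 15.34.
P₂ = ½(8.057+15.34)×1.4 = 16.38. Total P_a = 6.941+16.38 = 23.32 kN/m.

23.3 kN/m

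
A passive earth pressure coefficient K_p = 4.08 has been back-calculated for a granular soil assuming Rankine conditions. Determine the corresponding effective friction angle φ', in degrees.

K_p = (1+sin φ)/(1−sin φ) ⇒ sin φ = (K_p − 1)/(K_p + 1) = 0.6063.
φ = arcsin(0.6063) = 37.32°.

37.3°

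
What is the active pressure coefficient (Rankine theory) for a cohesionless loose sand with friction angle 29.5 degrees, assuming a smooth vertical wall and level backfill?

K_a = (1 − sin φ)/(1 + sin φ) = (1 − sin 29.5°)/(1 + sin 29.5°) = 0.3401.

0.340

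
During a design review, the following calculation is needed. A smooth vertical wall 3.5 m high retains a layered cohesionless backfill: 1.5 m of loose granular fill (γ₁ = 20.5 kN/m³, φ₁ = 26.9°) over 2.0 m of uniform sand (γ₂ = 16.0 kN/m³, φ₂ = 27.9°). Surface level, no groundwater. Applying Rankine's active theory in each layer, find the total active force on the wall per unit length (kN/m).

K_a1 = tan²(45°−26.9°/2) = 0.3770; K_a2 = tan²(45°−27.9°/2) = 0.3625.
Layer 1: σ at base = K_a1 γ₁ h₁ = 11.59 kPa; P₁ = ½×11.59×1.5 = 8.695.
Layer 2: σ_v at top = γ₁h₁ = 30.75; σ_h top = K_a2×30.75 = 11.15; σ_h base = K_a2×(30.75+16.0×2.0) = 22.74.
P₂ = ½(11.15+22.74)×2.0 = 33.89. Total P_a = 8.695+33.89 = 42.58 kN/m.

42.6 kN/m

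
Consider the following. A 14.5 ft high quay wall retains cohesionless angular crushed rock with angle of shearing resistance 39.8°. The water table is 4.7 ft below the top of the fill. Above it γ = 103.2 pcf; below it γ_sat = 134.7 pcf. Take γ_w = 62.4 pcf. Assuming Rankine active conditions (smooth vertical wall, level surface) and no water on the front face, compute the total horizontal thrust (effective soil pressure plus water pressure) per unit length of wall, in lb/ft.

K_a = tan²(45° − φ/2) = 0.2194.
γ' = 134.7 − 62.4 = 72.30 pcf. Depth below WT = 9.8 ft.
σ'_h at WT = K_a γ d_w = 106.4 psf; at base = 106.4 + K_a γ' × 9.8 = 261.9 psf.
P₁ (0–4.7 ft) = ½×106.4×4.7 = 250.1. P₂ (4.7–14.5 ft) = ½(106.4+261.9)×9.8 = 1805.
P_w = ½ γ_w h₂² = 0.5×62.4×9.8² = 2996. Total = 250.1+1805+2996 = 5051 lb/ft.

5050 lb/ft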